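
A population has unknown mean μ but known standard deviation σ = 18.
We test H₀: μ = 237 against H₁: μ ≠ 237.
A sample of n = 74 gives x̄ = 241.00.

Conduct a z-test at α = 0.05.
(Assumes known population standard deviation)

Standard error: SE = σ/√n = 18/√74 = 2.0925
z-statistic: z = (x̄ - μ₀)/SE = (241.00 - 237)/2.0925 = 1.9116
Critical value: ±1.960
p-value = 0.0559
Decision: fail to reject H₀

Answer: z = 1.9116, fail to reject H₀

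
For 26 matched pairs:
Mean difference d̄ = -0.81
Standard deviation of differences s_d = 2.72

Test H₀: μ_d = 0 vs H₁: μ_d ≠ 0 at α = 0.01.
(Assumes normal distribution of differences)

Answer: t = -1.5186, fail to reject H₀

Derivation:
df = n - 1 = 25
SE = s_d/√n = 2.72/√26 = 0.5334
t = d̄/SE = -0.81/0.5334 = -1.5186
Critical value: t_{0.005,25} = ±2.787
p-value ≈ 0.1414
Decision: fail to reject H₀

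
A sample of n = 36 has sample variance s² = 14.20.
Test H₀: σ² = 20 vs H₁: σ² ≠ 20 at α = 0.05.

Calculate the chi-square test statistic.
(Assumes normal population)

df = n - 1 = 35
χ² = (n-1)s²/σ₀² = 35×14.20/20 = 24.8500
Critical values: χ²_{0.975,35} = 20.569, χ²_{0.025,35} = 53.203
Rejection region: χ² < 20.569 or χ² > 53.203
Decision: fail to reject H₀

Answer: χ² = 24.8500, fail to reject H₀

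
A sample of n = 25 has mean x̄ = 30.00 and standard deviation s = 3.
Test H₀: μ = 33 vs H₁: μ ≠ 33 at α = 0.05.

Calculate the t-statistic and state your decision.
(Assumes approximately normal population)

df = n - 1 = 24
SE = s/√n = 3/√25 = 0.6000
t = (x̄ - μ₀)/SE = (30.00 - 33)/0.6000 = -5.0000
Critical value: t_{0.025,24} = ±2.064
p-value < 0.0001
Decision: reject H₀

Answer: t = -5.0000, reject H₀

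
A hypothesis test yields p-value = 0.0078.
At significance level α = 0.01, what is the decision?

Compare p-value to α:
0.0078 < 0.01
Decision: reject H₀

Answer: reject H₀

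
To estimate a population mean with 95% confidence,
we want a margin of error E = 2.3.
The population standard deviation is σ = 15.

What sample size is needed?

Answer: n = 164

Derivation:
z_0.025 = 1.960
n = (z×σ/E)² = (1.960×15/2.3)²
n = 163.3951
Round up: n = 164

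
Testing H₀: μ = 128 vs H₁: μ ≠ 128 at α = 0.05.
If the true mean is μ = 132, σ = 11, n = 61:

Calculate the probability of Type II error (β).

Answer: β ≈ 0.1894

Derivation:
SE = σ/√n = 11/√61 = 1.4084
Critical values: μ₀ ± z_0.025×SE = 128 ± 1.960×1.4084
Acceptance region: (125.2395, 130.7605)
Under H₁ (μ = 132): z_high = (130.7605 - 132)/1.4084 = -0.8801, z_low = (125.2395 - 132)/1.4084 = -4.8001
β = P(not reject | H₁) = Φ(-0.8801) - Φ(-4.8001) ≈ 0.1894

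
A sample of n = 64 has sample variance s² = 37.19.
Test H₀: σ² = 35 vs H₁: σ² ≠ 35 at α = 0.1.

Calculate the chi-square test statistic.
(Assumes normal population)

df = n - 1 = 63
χ² = (n-1)s²/σ₀² = 63×37.19/35 = 66.9420
Critical values: χ²_{0.95,63} = 45.741, χ²_{0.05,63} = 82.529
Rejection region: χ² < 45.741 or χ² > 82.529
Decision: fail to reject H₀

Answer: χ² = 66.9420, fail to reject H₀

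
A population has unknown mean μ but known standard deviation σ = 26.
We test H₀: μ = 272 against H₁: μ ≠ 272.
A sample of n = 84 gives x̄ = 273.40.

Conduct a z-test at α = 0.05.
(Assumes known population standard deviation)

Standard error: SE = σ/√n = 26/√84 = 2.8368
z-statistic: z = (x̄ - μ₀)/SE = (273.40 - 272)/2.8368 = 0.4935
Critical value: ±1.960
p-value = 0.6217
Decision: fail to reject H₀

Answer: z = 0.4935, fail to reject H₀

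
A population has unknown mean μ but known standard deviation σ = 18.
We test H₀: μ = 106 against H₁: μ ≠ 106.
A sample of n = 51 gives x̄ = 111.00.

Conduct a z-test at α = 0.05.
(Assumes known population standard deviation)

Answer: z = 1.9837, reject H₀

Derivation:
Standard error: SE = σ/√n = 18/√51 = 2.5205
z-statistic: z = (x̄ - μ₀)/SE = (111.00 - 106)/2.5205 = 1.9837
Critical value: ±1.960
p-value = 0.0473
Decision: reject H₀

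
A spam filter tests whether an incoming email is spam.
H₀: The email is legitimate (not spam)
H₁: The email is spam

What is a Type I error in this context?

Answer: Marking a legitimate email as spam

Derivation:
Type I error: rejecting H₀ when it is actually true (false positive).
Type II error: failing to reject H₀ when H₁ is actually true (false negative).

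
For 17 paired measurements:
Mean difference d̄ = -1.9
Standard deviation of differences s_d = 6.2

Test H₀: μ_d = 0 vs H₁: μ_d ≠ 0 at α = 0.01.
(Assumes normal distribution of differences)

df = n - 1 = 16
SE = s_d/√n = 6.2/√17 = 1.5037
t = d̄/SE = -1.9/1.5037 = -1.2635
Critical value: t_{0.005,16} = ±2.921
p-value ≈ 0.2245
Decision: fail to reject H₀

Answer: t = -1.2635, fail to reject H₀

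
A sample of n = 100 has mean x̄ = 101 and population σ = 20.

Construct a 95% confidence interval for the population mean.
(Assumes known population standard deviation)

Answer: (97.0800, 104.9200)

Derivation:
Confidence level: 95%, α = 0.05
z_0.025 = 1.960
SE = σ/√n = 20/√100 = 2.0000
Margin of error = 1.960 × 2.0000 = 3.9200
CI: x̄ ± margin = 101 ± 3.9200
CI: (97.0800, 104.9200)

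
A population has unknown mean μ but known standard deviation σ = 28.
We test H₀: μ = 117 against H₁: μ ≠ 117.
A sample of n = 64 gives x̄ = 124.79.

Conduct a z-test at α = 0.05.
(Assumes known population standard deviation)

Standard error: SE = σ/√n = 28/√64 = 3.5000
z-statistic: z = (x̄ - μ₀)/SE = (124.79 - 117)/3.5000 = 2.2257
Critical value: ±1.960
p-value = 0.0260
Decision: reject H₀

Answer: z = 2.2257, reject H₀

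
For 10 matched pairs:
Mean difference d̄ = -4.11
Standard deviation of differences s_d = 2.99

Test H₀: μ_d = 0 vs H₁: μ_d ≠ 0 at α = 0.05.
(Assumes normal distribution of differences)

df = n - 1 = 9
SE = s_d/√n = 2.99/√10 = 0.9455
t = d̄/SE = -4.11/0.9455 = -4.3469
Critical value: t_{0.025,9} = ±2.262
p-value ≈ 0.0019
Decision: reject H₀

Answer: t = -4.3469, reject H₀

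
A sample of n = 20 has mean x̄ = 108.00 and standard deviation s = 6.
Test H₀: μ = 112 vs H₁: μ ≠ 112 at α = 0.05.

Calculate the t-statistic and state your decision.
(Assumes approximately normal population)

df = n - 1 = 19
SE = s/√n = 6/√20 = 1.3416
t = (x̄ - μ₀)/SE = (108.00 - 112)/1.3416 = -2.9815
Critical value: t_{0.025,19} = ±2.093
p-value ≈ 0.0077
Decision: reject H₀

Answer: t = -2.9815, reject H₀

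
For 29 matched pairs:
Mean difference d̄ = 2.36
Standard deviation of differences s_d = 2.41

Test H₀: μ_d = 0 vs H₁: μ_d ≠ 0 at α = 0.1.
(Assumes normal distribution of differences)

df = n - 1 = 28
SE = s_d/√n = 2.41/√29 = 0.4475
t = d̄/SE = 2.36/0.4475 = 5.2737
Critical value: t_{0.05,28} = ±1.701
p-value < 0.0001
Decision: reject H₀

Answer: t = 5.2737, reject H₀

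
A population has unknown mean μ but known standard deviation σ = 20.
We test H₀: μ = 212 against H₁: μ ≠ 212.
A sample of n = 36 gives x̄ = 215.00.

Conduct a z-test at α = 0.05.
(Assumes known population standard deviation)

Standard error: SE = σ/√n = 20/√36 = 3.3333
z-statistic: z = (x̄ - μ₀)/SE = (215.00 - 212)/3.3333 = 0.9000
Critical value: ±1.960
p-value = 0.3681
Decision: fail to reject H₀

Answer: z = 0.9000, fail to reject H₀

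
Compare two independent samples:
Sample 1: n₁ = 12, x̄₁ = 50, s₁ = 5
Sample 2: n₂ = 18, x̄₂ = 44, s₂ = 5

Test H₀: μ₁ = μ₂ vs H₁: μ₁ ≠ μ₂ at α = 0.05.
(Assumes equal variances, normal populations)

Pooled variance: s²_p = [11×5² + 17×5²]/(28) = 25.0000
s_p = 5.0000
SE = s_p×√(1/n₁ + 1/n₂) = 5.0000×√(1/12 + 1/18) = 1.8634
t = (x̄₁ - x̄₂)/SE = (50 - 44)/1.8634 = 3.2199
df = 28, t-critical = ±2.048
Decision: reject H₀

Answer: t = 3.2199, reject H₀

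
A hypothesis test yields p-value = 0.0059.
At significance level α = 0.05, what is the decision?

Answer: reject H₀

Derivation:
Compare p-value to α:
0.0059 < 0.05
Decision: reject H₀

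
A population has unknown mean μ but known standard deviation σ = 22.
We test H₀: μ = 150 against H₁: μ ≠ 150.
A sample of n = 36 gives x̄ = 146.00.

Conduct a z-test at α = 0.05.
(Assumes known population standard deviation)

Standard error: SE = σ/√n = 22/√36 = 3.6667
z-statistic: z = (x̄ - μ₀)/SE = (146.00 - 150)/3.6667 = -1.0909
Critical value: ±1.960
p-value = 0.2753
Decision: fail to reject H₀

Answer: z = -1.0909, fail to reject H₀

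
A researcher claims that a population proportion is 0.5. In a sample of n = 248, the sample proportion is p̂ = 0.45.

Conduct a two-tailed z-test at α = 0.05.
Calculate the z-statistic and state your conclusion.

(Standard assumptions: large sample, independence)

H₀: p = 0.5, H₁: p ≠ 0.5
Standard error: SE = √(p₀(1-p₀)/n) = √(0.5×0.5/248) = 0.031750
z-statistic: z = (p̂ - p₀)/SE = (0.45 - 0.5)/0.031750 = -1.5748
Critical value: z_0.025 = ±1.960
p-value = 0.1153
Decision: fail to reject H₀ at α = 0.05

Answer: z = -1.5748, fail to reject H₀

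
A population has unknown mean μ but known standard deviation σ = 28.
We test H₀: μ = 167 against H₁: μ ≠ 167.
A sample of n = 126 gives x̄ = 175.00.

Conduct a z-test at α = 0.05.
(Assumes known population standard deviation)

Standard error: SE = σ/√n = 28/√126 = 2.4944
z-statistic: z = (x̄ - μ₀)/SE = (175.00 - 167)/2.4944 = 3.2072
Critical value: ±1.960
p-value = 0.0013
Decision: reject H₀

Answer: z = 3.2072, reject H₀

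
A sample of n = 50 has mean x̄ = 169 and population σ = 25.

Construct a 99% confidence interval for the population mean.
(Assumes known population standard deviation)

Confidence level: 99%, α = 0.01
z_0.005 = 2.576
SE = σ/√n = 25/√50 = 3.5355
Margin of error = 2.576 × 3.5355 = 9.1074
CI: x̄ ± margin = 169 ± 9.1074
CI: (159.8926, 178.1074)

Answer: (159.8926, 178.1074)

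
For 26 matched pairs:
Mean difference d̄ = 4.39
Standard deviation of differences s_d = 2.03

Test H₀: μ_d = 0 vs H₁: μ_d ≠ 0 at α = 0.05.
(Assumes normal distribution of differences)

Answer: t = 11.0274, reject H₀

Derivation:
df = n - 1 = 25
SE = s_d/√n = 2.03/√26 = 0.3981
t = d̄/SE = 4.39/0.3981 = 11.0274
Critical value: t_{0.025,25} = ±2.060
p-value < 0.0001
Decision: reject H₀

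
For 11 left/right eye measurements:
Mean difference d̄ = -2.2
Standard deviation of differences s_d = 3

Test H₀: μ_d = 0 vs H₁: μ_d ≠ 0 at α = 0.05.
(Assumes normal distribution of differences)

df = n - 1 = 10
SE = s_d/√n = 3/√11 = 0.9045
t = d̄/SE = -2.2/0.9045 = -2.4323
Critical value: t_{0.025,10} = ±2.228
p-value ≈ 0.0353
Decision: reject H₀

Answer: t = -2.4323, reject H₀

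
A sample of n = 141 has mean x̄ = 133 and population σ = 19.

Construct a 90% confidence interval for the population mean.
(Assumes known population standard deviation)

Answer: (130.3678, 135.6322)

Derivation:
Confidence level: 90%, α = 0.1
z_0.05 = 1.645
SE = σ/√n = 19/√141 = 1.6001
Margin of error = 1.645 × 1.6001 = 2.6322
CI: x̄ ± margin = 133 ± 2.6322
CI: (130.3678, 135.6322)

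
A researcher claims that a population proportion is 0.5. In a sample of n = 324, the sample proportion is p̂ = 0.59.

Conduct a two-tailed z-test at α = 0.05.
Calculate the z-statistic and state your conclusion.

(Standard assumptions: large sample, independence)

H₀: p = 0.5, H₁: p ≠ 0.5
Standard error: SE = √(p₀(1-p₀)/n) = √(0.5×0.5/324) = 0.027778
z-statistic: z = (p̂ - p₀)/SE = (0.59 - 0.5)/0.027778 = 3.2400
Critical value: z_0.025 = ±1.960
p-value = 0.0012
Decision: reject H₀ at α = 0.05

Answer: z = 3.2400, reject H₀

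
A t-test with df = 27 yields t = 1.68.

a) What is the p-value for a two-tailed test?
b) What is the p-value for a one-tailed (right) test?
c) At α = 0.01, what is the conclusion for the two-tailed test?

Using t-distribution with df = 27:
a) Two-tailed: p = 2×P(T > 1.68) = 0.1045
b) One-tailed: p = P(T > 1.68) = 0.0522
c) 0.1045 ≥ 0.01, fail to reject H₀

Answer: a) 0.1045, b) 0.0522, c) fail to reject H₀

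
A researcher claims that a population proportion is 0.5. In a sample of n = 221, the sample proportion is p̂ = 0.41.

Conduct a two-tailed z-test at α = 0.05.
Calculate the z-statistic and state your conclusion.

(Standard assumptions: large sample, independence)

H₀: p = 0.5, H₁: p ≠ 0.5
Standard error: SE = √(p₀(1-p₀)/n) = √(0.5×0.5/221) = 0.033634
z-statistic: z = (p̂ - p₀)/SE = (0.41 - 0.5)/0.033634 = -2.6759
Critical value: z_0.025 = ±1.960
p-value = 0.0075
Decision: reject H₀ at α = 0.05

Answer: z = -2.6759, reject H₀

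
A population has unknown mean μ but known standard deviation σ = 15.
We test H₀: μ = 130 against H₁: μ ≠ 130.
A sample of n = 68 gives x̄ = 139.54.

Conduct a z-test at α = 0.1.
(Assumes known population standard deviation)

Answer: z = 5.2446, reject H₀

Derivation:
Standard error: SE = σ/√n = 15/√68 = 1.8190
z-statistic: z = (x̄ - μ₀)/SE = (139.54 - 130)/1.8190 = 5.2446
Critical value: ±1.645
p-value < 0.0001
Decision: reject H₀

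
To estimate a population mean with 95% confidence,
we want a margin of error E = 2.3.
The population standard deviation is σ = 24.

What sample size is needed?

z_0.025 = 1.960
n = (z×σ/E)² = (1.960×24/2.3)²
n = 418.2914
Round up: n = 419

Answer: n = 419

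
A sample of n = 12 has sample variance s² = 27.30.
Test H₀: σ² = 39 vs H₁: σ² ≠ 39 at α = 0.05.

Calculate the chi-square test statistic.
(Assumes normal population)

df = n - 1 = 11
χ² = (n-1)s²/σ₀² = 11×27.30/39 = 7.7000
Critical values: χ²_{0.975,11} = 3.816, χ²_{0.025,11} = 21.920
Rejection region: χ² < 3.816 or χ² > 21.920
Decision: fail to reject H₀

Answer: χ² = 7.7000, fail to reject H₀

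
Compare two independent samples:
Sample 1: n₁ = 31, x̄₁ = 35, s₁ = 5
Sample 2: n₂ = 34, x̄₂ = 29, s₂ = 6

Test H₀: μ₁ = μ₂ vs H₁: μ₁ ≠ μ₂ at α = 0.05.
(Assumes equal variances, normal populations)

Answer: t = 4.3563, reject H₀

Derivation:
Pooled variance: s²_p = [30×5² + 33×6²]/(63) = 30.7619
s_p = 5.5463
SE = s_p×√(1/n₁ + 1/n₂) = 5.5463×√(1/31 + 1/34) = 1.3773
t = (x̄₁ - x̄₂)/SE = (35 - 29)/1.3773 = 4.3563
df = 63, t-critical = ±1.998
Decision: reject H₀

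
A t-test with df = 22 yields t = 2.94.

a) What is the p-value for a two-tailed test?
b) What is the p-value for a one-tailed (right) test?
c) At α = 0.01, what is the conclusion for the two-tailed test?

Answer: a) 0.0076, b) 0.0038, c) reject H₀

Derivation:
Using t-distribution with df = 22:
a) Two-tailed: p = 2×P(T > 2.94) = 0.0076
b) One-tailed: p = P(T > 2.94) = 0.0038
c) 0.0076 < 0.01, reject H₀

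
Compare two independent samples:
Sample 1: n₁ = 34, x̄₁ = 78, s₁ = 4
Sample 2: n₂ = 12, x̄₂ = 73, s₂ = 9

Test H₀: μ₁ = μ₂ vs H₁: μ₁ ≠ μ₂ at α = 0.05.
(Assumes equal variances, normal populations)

Answer: t = 2.6222, reject H₀

Derivation:
Pooled variance: s²_p = [33×4² + 11×9²]/(44) = 32.2500
s_p = 5.6789
SE = s_p×√(1/n₁ + 1/n₂) = 5.6789×√(1/34 + 1/12) = 1.9068
t = (x̄₁ - x̄₂)/SE = (78 - 73)/1.9068 = 2.6222
df = 44, t-critical = ±2.015
Decision: reject H₀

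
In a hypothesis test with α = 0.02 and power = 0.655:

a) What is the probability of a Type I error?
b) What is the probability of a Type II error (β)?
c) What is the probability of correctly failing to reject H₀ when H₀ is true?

Answer: a) 0.02, b) 0.345, c) 0.98

Derivation:
a) Type I error probability = α = 0.02
b) Power = P(reject H₀ | H₁ true) = 1 - β = 0.655, so Type II error probability = β = 1 - Power = 0.345
c) P(fail to reject H₀ | H₀ true) = 1 - α = 0.98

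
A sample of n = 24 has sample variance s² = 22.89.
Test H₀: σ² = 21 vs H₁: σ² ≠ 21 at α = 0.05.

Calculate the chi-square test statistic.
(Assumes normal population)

Answer: χ² = 25.0700, fail to reject H₀

Derivation:
df = n - 1 = 23
χ² = (n-1)s²/σ₀² = 23×22.89/21 = 25.0700
Critical values: χ²_{0.975,23} = 11.689, χ²_{0.025,23} = 38.076
Rejection region: χ² < 11.689 or χ² > 38.076
Decision: fail to reject H₀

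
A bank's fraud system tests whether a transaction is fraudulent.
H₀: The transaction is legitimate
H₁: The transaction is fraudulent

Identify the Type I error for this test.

Answer: Blocking a legitimate transaction as fraud

Derivation:
Type I error (α): Rejecting H₀ when H₀ is true
Type II error (β): Failing to reject H₀ when H₁ is true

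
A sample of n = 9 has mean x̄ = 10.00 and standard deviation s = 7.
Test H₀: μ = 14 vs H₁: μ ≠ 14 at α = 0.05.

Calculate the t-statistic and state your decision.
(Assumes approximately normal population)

df = n - 1 = 8
SE = s/√n = 7/√9 = 2.3333
t = (x̄ - μ₀)/SE = (10.00 - 14)/2.3333 = -1.7143
Critical value: t_{0.025,8} = ±2.306
p-value ≈ 0.1248
Decision: fail to reject H₀

Answer: t = -1.7143, fail to reject H₀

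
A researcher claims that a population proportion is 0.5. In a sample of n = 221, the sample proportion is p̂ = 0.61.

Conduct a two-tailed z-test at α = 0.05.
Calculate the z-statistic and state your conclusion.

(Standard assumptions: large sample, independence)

H₀: p = 0.5, H₁: p ≠ 0.5
Standard error: SE = √(p₀(1-p₀)/n) = √(0.5×0.5/221) = 0.033634
z-statistic: z = (p̂ - p₀)/SE = (0.61 - 0.5)/0.033634 = 3.2705
Critical value: z_0.025 = ±1.960
p-value = 0.0011
Decision: reject H₀ at α = 0.05

Answer: z = 3.2705, reject H₀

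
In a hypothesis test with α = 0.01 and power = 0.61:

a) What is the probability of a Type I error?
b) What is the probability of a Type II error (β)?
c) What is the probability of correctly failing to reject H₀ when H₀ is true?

a) Type I error probability = α = 0.01
b) Power = P(reject H₀ | H₁ true) = 1 - β = 0.61, so Type II error probability = β = 1 - Power = 0.39
c) P(fail to reject H₀ | H₀ true) = 1 - α = 0.99

Answer: a) 0.01, b) 0.39, c) 0.99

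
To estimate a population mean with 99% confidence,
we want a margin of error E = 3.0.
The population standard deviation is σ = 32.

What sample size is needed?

z_0.005 = 2.576
n = (z×σ/E)² = (2.576×32/3.0)²
n = 755.0038
Round up: n = 756

Answer: n = 756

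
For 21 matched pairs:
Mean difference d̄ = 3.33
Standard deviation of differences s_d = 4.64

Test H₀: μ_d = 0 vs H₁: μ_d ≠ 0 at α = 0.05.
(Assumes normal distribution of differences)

Answer: t = 3.2889, reject H₀

Derivation:
df = n - 1 = 20
SE = s_d/√n = 4.64/√21 = 1.0125
t = d̄/SE = 3.33/1.0125 = 3.2889
Critical value: t_{0.025,20} = ±2.086
p-value ≈ 0.0037
Decision: reject H₀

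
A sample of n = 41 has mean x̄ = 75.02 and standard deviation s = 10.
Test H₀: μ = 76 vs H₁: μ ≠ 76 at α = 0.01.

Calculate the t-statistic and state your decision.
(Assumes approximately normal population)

df = n - 1 = 40
SE = s/√n = 10/√41 = 1.5617
t = (x̄ - μ₀)/SE = (75.02 - 76)/1.5617 = -0.6275
Critical value: t_{0.005,40} = ±2.704
p-value ≈ 0.5339
Decision: fail to reject H₀

Answer: t = -0.6275, fail to reject H₀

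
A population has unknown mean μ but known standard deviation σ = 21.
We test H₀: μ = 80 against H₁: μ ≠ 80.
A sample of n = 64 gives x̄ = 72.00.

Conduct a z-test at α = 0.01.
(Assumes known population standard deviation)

Standard error: SE = σ/√n = 21/√64 = 2.6250
z-statistic: z = (x̄ - μ₀)/SE = (72.00 - 80)/2.6250 = -3.0476
Critical value: ±2.576
p-value = 0.0023
Decision: reject H₀

Answer: z = -3.0476, reject H₀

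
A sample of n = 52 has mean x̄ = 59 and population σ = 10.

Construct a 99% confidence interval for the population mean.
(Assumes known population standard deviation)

Confidence level: 99%, α = 0.01
z_0.005 = 2.576
SE = σ/√n = 10/√52 = 1.3868
Margin of error = 2.576 × 1.3868 = 3.5724
CI: x̄ ± margin = 59 ± 3.5724
CI: (55.4276, 62.5724)

Answer: (55.4276, 62.5724)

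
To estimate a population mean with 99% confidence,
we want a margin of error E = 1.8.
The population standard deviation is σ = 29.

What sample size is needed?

z_0.005 = 2.576
n = (z×σ/E)² = (2.576×29/1.8)²
n = 1722.4344
Round up: n = 1723

Answer: n = 1723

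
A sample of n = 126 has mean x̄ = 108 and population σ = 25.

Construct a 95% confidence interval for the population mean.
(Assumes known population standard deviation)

Confidence level: 95%, α = 0.05
z_0.025 = 1.960
SE = σ/√n = 25/√126 = 2.2272
Margin of error = 1.960 × 2.2272 = 4.3653
CI: x̄ ± margin = 108 ± 4.3653
CI: (103.6347, 112.3653)

Answer: (103.6347, 112.3653)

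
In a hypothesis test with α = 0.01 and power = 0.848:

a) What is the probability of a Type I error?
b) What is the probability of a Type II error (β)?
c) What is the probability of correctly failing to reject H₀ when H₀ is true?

Answer: a) 0.01, b) 0.152, c) 0.99

Derivation:
a) Type I error probability = α = 0.01
b) Power = P(reject H₀ | H₁ true) = 1 - β = 0.848, so Type II error probability = β = 1 - Power = 0.152
c) P(fail to reject H₀ | H₀ true) = 1 - α = 0.99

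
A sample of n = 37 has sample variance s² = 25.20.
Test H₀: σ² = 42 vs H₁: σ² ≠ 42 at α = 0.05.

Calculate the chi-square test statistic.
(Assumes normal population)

df = n - 1 = 36
χ² = (n-1)s²/σ₀² = 36×25.20/42 = 21.6000
Critical values: χ²_{0.975,36} = 21.336, χ²_{0.025,36} = 54.437
Rejection region: χ² < 21.336 or χ² > 54.437
Decision: fail to reject H₀

Answer: χ² = 21.6000, fail to reject H₀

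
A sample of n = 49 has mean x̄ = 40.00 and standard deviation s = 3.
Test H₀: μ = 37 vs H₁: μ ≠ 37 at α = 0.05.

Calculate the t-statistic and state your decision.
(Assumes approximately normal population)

df = n - 1 = 48
SE = s/√n = 3/√49 = 0.4286
t = (x̄ - μ₀)/SE = (40.00 - 37)/0.4286 = 6.9995
Critical value: t_{0.025,48} = ±2.011
p-value < 0.0001
Decision: reject H₀

Answer: t = 6.9995, reject H₀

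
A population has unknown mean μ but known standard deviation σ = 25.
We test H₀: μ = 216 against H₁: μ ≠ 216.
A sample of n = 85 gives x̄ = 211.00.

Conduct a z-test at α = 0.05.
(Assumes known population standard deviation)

Standard error: SE = σ/√n = 25/√85 = 2.7116
z-statistic: z = (x̄ - μ₀)/SE = (211.00 - 216)/2.7116 = -1.8439
Critical value: ±1.960
p-value = 0.0652
Decision: fail to reject H₀

Answer: z = -1.8439, fail to reject H₀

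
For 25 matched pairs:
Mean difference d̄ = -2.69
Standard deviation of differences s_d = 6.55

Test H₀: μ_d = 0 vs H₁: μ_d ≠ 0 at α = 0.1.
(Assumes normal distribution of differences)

df = n - 1 = 24
SE = s_d/√n = 6.55/√25 = 1.3100
t = d̄/SE = -2.69/1.3100 = -2.0534
Critical value: t_{0.05,24} = ±1.711
p-value ≈ 0.0511
Decision: reject H₀

Answer: t = -2.0534, reject H₀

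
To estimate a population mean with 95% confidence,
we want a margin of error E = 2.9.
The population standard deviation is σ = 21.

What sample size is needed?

z_0.025 = 1.960
n = (z×σ/E)² = (1.960×21/2.9)²
n = 201.4442
Round up: n = 202

Answer: n = 202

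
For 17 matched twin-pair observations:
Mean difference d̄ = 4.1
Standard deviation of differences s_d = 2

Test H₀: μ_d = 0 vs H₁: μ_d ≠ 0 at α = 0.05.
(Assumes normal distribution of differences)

df = n - 1 = 16
SE = s_d/√n = 2/√17 = 0.4851
t = d̄/SE = 4.1/0.4851 = 8.4519
Critical value: t_{0.025,16} = ±2.120
p-value < 0.0001
Decision: reject H₀

Answer: t = 8.4519, reject H₀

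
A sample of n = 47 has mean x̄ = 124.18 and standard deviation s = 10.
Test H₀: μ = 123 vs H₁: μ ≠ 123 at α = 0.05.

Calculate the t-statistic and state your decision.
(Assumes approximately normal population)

df = n - 1 = 46
SE = s/√n = 10/√47 = 1.4586
t = (x̄ - μ₀)/SE = (124.18 - 123)/1.4586 = 0.8090
Critical value: t_{0.025,46} = ±2.013
p-value ≈ 0.4227
Decision: fail to reject H₀

Answer: t = 0.8090, fail to reject H₀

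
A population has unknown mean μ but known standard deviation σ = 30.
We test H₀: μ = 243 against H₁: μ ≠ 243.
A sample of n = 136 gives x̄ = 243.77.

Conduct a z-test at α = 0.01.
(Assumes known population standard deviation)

Answer: z = 0.2993, fail to reject H₀

Derivation:
Standard error: SE = σ/√n = 30/√136 = 2.5725
z-statistic: z = (x̄ - μ₀)/SE = (243.77 - 243)/2.5725 = 0.2993
Critical value: ±2.576
p-value = 0.7647
Decision: fail to reject H₀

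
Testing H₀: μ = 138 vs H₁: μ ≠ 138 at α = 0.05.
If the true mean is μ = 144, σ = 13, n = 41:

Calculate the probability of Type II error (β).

Answer: β ≈ 0.1598

Derivation:
SE = σ/√n = 13/√41 = 2.0303
Critical values: μ₀ ± z_0.025×SE = 138 ± 1.960×2.0303
Acceptance region: (134.0206, 141.9794)
Under H₁ (μ = 144): z_high = (141.9794 - 144)/2.0303 = -0.9952, z_low = (134.0206 - 144)/2.0303 = -4.9152
β = P(not reject | H₁) = Φ(-0.9952) - Φ(-4.9152) ≈ 0.1598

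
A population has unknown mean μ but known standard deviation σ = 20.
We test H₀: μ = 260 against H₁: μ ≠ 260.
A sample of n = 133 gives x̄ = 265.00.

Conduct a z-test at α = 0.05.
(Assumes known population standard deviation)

Standard error: SE = σ/√n = 20/√133 = 1.7342
z-statistic: z = (x̄ - μ₀)/SE = (265.00 - 260)/1.7342 = 2.8832
Critical value: ±1.960
p-value = 0.0039
Decision: reject H₀

Answer: z = 2.8832, reject H₀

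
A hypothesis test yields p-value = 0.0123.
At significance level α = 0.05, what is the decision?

Compare p-value to α:
0.0123 < 0.05
Decision: reject H₀

Answer: reject H₀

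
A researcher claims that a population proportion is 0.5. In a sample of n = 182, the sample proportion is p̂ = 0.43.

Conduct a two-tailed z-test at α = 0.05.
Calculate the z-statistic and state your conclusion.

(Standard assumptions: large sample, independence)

Answer: z = -1.8887, fail to reject H₀

Derivation:
H₀: p = 0.5, H₁: p ≠ 0.5
Standard error: SE = √(p₀(1-p₀)/n) = √(0.5×0.5/182) = 0.037062
z-statistic: z = (p̂ - p₀)/SE = (0.43 - 0.5)/0.037062 = -1.8887
Critical value: z_0.025 = ±1.960
p-value = 0.0589
Decision: fail to reject H₀ at α = 0.05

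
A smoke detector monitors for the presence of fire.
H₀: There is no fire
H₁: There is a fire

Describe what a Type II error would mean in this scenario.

Type I error: rejecting H₀ when it is actually true (false positive).
Type II error: failing to reject H₀ when H₁ is actually true (false negative).

Answer: The alarm fails to sound when there actually is a fire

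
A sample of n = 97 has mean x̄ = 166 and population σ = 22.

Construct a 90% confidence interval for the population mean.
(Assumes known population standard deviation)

Confidence level: 90%, α = 0.1
z_0.05 = 1.645
SE = σ/√n = 22/√97 = 2.2338
Margin of error = 1.645 × 2.2338 = 3.6746
CI: x̄ ± margin = 166 ± 3.6746
CI: (162.3254, 169.6746)

Answer: (162.3254, 169.6746)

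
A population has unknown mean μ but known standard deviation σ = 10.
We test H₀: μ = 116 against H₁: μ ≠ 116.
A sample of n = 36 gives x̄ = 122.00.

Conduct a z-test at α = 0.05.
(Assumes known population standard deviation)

Standard error: SE = σ/√n = 10/√36 = 1.6667
z-statistic: z = (x̄ - μ₀)/SE = (122.00 - 116)/1.6667 = 3.5999
Critical value: ±1.960
p-value = 0.0003
Decision: reject H₀

Answer: z = 3.5999, reject H₀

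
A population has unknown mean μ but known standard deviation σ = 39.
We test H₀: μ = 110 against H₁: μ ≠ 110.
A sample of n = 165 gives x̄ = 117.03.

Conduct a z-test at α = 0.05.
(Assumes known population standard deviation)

Standard error: SE = σ/√n = 39/√165 = 3.0361
z-statistic: z = (x̄ - μ₀)/SE = (117.03 - 110)/3.0361 = 2.3155
Critical value: ±1.960
p-value = 0.0206
Decision: reject H₀

Answer: z = 2.3155, reject H₀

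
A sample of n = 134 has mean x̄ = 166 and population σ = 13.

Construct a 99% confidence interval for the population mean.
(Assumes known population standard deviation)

Confidence level: 99%, α = 0.01
z_0.005 = 2.576
SE = σ/√n = 13/√134 = 1.1230
Margin of error = 2.576 × 1.1230 = 2.8928
CI: x̄ ± margin = 166 ± 2.8928
CI: (163.1072, 168.8928)

Answer: (163.1072, 168.8928)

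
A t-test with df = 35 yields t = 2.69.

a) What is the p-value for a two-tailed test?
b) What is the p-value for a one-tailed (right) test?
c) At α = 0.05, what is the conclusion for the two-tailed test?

Using t-distribution with df = 35:
a) Two-tailed: p = 2×P(T > 2.69) = 0.0109
b) One-tailed: p = P(T > 2.69) = 0.0054
c) 0.0109 < 0.05, reject H₀

Answer: a) 0.0109, b) 0.0054, c) reject H₀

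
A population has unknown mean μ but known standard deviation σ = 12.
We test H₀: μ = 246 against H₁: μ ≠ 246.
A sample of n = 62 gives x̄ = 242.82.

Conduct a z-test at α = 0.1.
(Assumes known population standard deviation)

Standard error: SE = σ/√n = 12/√62 = 1.5240
z-statistic: z = (x̄ - μ₀)/SE = (242.82 - 246)/1.5240 = -2.0866
Critical value: ±1.645
p-value = 0.0369
Decision: reject H₀

Answer: z = -2.0866, reject H₀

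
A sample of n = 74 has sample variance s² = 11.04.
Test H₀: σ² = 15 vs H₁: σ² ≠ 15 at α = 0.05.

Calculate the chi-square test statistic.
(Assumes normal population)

df = n - 1 = 73
χ² = (n-1)s²/σ₀² = 73×11.04/15 = 53.7280
Critical values: χ²_{0.975,73} = 51.265, χ²_{0.025,73} = 98.516
Rejection region: χ² < 51.265 or χ² > 98.516
Decision: fail to reject H₀

Answer: χ² = 53.7280, fail to reject H₀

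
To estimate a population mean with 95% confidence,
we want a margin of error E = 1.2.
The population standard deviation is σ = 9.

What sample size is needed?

z_0.025 = 1.960
n = (z×σ/E)² = (1.960×9/1.2)²
n = 216.0900
Round up: n = 217

Answer: n = 217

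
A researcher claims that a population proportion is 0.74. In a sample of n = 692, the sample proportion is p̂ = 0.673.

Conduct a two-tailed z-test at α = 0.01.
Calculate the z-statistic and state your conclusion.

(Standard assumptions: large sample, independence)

Answer: z = -4.0182, reject H₀

Derivation:
H₀: p = 0.74, H₁: p ≠ 0.74
Standard error: SE = √(p₀(1-p₀)/n) = √(0.74×0.26/692) = 0.016674
z-statistic: z = (p̂ - p₀)/SE = (0.673 - 0.74)/0.016674 = -4.0182
Critical value: z_0.005 = ±2.576
p-value = 0.0001
Decision: reject H₀ at α = 0.01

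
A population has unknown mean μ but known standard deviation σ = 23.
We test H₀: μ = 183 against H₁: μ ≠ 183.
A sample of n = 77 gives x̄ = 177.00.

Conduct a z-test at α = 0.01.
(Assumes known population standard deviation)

Answer: z = -2.2891, fail to reject H₀

Derivation:
Standard error: SE = σ/√n = 23/√77 = 2.6211
z-statistic: z = (x̄ - μ₀)/SE = (177.00 - 183)/2.6211 = -2.2891
Critical value: ±2.576
p-value = 0.0221
Decision: fail to reject H₀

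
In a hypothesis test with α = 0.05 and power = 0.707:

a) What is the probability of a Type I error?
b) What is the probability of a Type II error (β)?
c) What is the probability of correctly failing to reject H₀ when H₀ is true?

Answer: a) 0.05, b) 0.293, c) 0.95

Derivation:
a) Type I error probability = α = 0.05
b) Power = P(reject H₀ | H₁ true) = 1 - β = 0.707, so Type II error probability = β = 1 - Power = 0.293
c) P(fail to reject H₀ | H₀ true) = 1 - α = 0.95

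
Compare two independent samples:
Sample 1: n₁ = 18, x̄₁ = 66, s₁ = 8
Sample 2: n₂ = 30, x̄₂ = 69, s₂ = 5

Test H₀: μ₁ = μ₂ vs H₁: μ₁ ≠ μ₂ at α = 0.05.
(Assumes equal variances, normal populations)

Answer: t = -1.6028, fail to reject H₀

Derivation:
Pooled variance: s²_p = [17×8² + 29×5²]/(46) = 39.4130
s_p = 6.2780
SE = s_p×√(1/n₁ + 1/n₂) = 6.2780×√(1/18 + 1/30) = 1.8717
t = (x̄₁ - x̄₂)/SE = (66 - 69)/1.8717 = -1.6028
df = 46, t-critical = ±2.013
Decision: fail to reject H₀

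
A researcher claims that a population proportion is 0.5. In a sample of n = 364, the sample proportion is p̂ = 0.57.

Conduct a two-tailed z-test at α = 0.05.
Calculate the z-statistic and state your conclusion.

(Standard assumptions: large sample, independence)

Answer: z = 2.6710, reject H₀

Derivation:
H₀: p = 0.5, H₁: p ≠ 0.5
Standard error: SE = √(p₀(1-p₀)/n) = √(0.5×0.5/364) = 0.026207
z-statistic: z = (p̂ - p₀)/SE = (0.57 - 0.5)/0.026207 = 2.6710
Critical value: z_0.025 = ±1.960
p-value = 0.0076
Decision: reject H₀ at α = 0.05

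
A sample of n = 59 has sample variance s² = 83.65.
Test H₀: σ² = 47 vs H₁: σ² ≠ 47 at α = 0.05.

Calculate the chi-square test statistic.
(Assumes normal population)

Answer: χ² = 103.2277, reject H₀

Derivation:
df = n - 1 = 58
χ² = (n-1)s²/σ₀² = 58×83.65/47 = 103.2277
Critical values: χ²_{0.975,58} = 38.844, χ²_{0.025,58} = 80.936
Rejection region: χ² < 38.844 or χ² > 80.936
Decision: reject H₀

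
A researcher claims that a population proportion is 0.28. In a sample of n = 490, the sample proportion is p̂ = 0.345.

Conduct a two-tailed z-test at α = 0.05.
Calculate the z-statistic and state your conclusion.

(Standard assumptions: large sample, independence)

Answer: z = 3.2045, reject H₀

Derivation:
H₀: p = 0.28, H₁: p ≠ 0.28
Standard error: SE = √(p₀(1-p₀)/n) = √(0.28×0.72/490) = 0.020284
z-statistic: z = (p̂ - p₀)/SE = (0.345 - 0.28)/0.020284 = 3.2045
Critical value: z_0.025 = ±1.960
p-value = 0.0014
Decision: reject H₀ at α = 0.05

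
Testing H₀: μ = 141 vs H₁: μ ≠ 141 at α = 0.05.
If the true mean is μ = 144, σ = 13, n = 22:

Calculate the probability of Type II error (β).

SE = σ/√n = 13/√22 = 2.7716
Critical values: μ₀ ± z_0.025×SE = 141 ± 1.960×2.7716
Acceptance region: (135.5677, 146.4323)
Under H₁ (μ = 144): z_high = (146.4323 - 144)/2.7716 = 0.8776, z_low = (135.5677 - 144)/2.7716 = -3.0424
β = P(not reject | H₁) = Φ(0.8776) - Φ(-3.0424) ≈ 0.8087

Answer: β ≈ 0.8087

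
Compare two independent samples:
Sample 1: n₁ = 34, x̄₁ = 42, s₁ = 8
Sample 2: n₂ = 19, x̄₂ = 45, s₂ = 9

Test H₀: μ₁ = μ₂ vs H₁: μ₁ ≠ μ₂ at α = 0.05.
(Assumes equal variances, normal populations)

Answer: t = -1.2518, fail to reject H₀

Derivation:
Pooled variance: s²_p = [33×8² + 18×9²]/(51) = 70.0000
s_p = 8.3666
SE = s_p×√(1/n₁ + 1/n₂) = 8.3666×√(1/34 + 1/19) = 2.3965
t = (x̄₁ - x̄₂)/SE = (42 - 45)/2.3965 = -1.2518
df = 51, t-critical = ±2.008
Decision: fail to reject H₀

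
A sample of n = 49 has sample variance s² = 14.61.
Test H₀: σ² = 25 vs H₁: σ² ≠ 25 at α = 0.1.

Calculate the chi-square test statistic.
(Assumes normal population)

df = n - 1 = 48
χ² = (n-1)s²/σ₀² = 48×14.61/25 = 28.0512
Critical values: χ²_{0.95,48} = 33.098, χ²_{0.05,48} = 65.171
Rejection region: χ² < 33.098 or χ² > 65.171
Decision: reject H₀

Answer: χ² = 28.0512, reject H₀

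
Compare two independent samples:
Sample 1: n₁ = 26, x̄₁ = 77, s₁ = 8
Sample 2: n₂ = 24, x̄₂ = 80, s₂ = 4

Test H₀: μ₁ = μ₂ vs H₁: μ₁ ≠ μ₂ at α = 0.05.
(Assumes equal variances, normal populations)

Answer: t = -1.6552, fail to reject H₀

Derivation:
Pooled variance: s²_p = [25×8² + 23×4²]/(48) = 41.0000
s_p = 6.4031
SE = s_p×√(1/n₁ + 1/n₂) = 6.4031×√(1/26 + 1/24) = 1.8125
t = (x̄₁ - x̄₂)/SE = (77 - 80)/1.8125 = -1.6552
df = 48, t-critical = ±2.011
Decision: fail to reject H₀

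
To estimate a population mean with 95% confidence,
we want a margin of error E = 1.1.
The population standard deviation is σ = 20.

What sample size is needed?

Answer: n = 1270

Derivation:
z_0.025 = 1.960
n = (z×σ/E)² = (1.960×20/1.1)²
n = 1269.9504
Round up: n = 1270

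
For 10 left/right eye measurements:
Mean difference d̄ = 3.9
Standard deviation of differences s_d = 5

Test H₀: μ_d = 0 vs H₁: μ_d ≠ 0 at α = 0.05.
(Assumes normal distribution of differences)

df = n - 1 = 9
SE = s_d/√n = 5/√10 = 1.5811
t = d̄/SE = 3.9/1.5811 = 2.4666
Critical value: t_{0.025,9} = ±2.262
p-value ≈ 0.0358
Decision: reject H₀

Answer: t = 2.4666, reject H₀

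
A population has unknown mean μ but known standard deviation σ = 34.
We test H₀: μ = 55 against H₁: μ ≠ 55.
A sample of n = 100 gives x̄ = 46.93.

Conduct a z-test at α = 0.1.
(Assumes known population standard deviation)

Answer: z = -2.3735, reject H₀

Derivation:
Standard error: SE = σ/√n = 34/√100 = 3.4000
z-statistic: z = (x̄ - μ₀)/SE = (46.93 - 55)/3.4000 = -2.3735
Critical value: ±1.645
p-value = 0.0176
Decision: reject H₀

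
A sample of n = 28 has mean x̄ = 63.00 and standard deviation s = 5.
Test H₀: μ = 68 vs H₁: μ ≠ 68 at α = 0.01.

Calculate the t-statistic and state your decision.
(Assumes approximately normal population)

Answer: t = -5.2916, reject H₀

Derivation:
df = n - 1 = 27
SE = s/√n = 5/√28 = 0.9449
t = (x̄ - μ₀)/SE = (63.00 - 68)/0.9449 = -5.2916
Critical value: t_{0.005,27} = ±2.771
p-value < 0.0001
Decision: reject H₀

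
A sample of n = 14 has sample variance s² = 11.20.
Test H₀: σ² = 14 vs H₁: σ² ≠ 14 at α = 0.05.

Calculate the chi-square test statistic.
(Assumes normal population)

Answer: χ² = 10.4000, fail to reject H₀

Derivation:
df = n - 1 = 13
χ² = (n-1)s²/σ₀² = 13×11.20/14 = 10.4000
Critical values: χ²_{0.975,13} = 5.009, χ²_{0.025,13} = 24.736
Rejection region: χ² < 5.009 or χ² > 24.736
Decision: fail to reject H₀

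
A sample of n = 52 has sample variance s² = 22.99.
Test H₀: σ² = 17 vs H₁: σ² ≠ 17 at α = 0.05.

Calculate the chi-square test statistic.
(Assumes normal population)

df = n - 1 = 51
χ² = (n-1)s²/σ₀² = 51×22.99/17 = 68.9700
Critical values: χ²_{0.975,51} = 33.162, χ²_{0.025,51} = 72.616
Rejection region: χ² < 33.162 or χ² > 72.616
Decision: fail to reject H₀

Answer: χ² = 68.9700, fail to reject H₀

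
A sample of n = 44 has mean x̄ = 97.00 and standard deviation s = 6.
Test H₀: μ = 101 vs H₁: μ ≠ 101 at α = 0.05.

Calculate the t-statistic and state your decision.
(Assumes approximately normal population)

Answer: t = -4.4223, reject H₀

Derivation:
df = n - 1 = 43
SE = s/√n = 6/√44 = 0.9045
t = (x̄ - μ₀)/SE = (97.00 - 101)/0.9045 = -4.4223
Critical value: t_{0.025,43} = ±2.017
p-value ≈ 0.0001
Decision: reject H₀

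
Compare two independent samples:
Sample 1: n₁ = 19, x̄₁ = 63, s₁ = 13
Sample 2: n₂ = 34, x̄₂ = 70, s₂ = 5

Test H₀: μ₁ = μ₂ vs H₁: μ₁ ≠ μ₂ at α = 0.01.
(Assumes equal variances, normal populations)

Pooled variance: s²_p = [18×13² + 33×5²]/(51) = 75.8235
s_p = 8.7077
SE = s_p×√(1/n₁ + 1/n₂) = 8.7077×√(1/19 + 1/34) = 2.4942
t = (x̄₁ - x̄₂)/SE = (63 - 70)/2.4942 = -2.8065
df = 51, t-critical = ±2.676
Decision: reject H₀

Answer: t = -2.8065, reject H₀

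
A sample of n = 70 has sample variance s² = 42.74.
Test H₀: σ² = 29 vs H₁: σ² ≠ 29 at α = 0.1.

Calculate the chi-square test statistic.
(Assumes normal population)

df = n - 1 = 69
χ² = (n-1)s²/σ₀² = 69×42.74/29 = 101.6917
Critical values: χ²_{0.95,69} = 50.879, χ²_{0.05,69} = 89.391
Rejection region: χ² < 50.879 or χ² > 89.391
Decision: reject H₀

Answer: χ² = 101.6917, reject H₀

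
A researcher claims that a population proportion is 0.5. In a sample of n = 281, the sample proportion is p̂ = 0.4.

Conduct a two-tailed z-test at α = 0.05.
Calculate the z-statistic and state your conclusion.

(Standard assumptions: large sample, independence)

H₀: p = 0.5, H₁: p ≠ 0.5
Standard error: SE = √(p₀(1-p₀)/n) = √(0.5×0.5/281) = 0.029827
z-statistic: z = (p̂ - p₀)/SE = (0.4 - 0.5)/0.029827 = -3.3527
Critical value: z_0.025 = ±1.960
p-value = 0.0008
Decision: reject H₀ at α = 0.05

Answer: z = -3.3527, reject H₀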